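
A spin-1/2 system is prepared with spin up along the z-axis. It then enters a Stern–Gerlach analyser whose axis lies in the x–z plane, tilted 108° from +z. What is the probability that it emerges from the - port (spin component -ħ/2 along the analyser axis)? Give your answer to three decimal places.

For spin-½, the probability of finding spin-up along an axis at angle θ to the initial spin direction is cos²(θ/2); spin-down is sin²(θ/2).
θ = 108°, so P = sin²(54°) ≈ 0.655.

0.655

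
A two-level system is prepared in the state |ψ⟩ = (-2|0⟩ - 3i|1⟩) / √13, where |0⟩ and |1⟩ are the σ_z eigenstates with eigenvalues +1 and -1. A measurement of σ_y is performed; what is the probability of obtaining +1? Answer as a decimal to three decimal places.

0.962

|+y⟩ = (|0⟩ + i|1⟩)/√2, so ⟨+y|ψ⟩ = (-5) / (√2·√13).
P = |-5|² / 26 = 25/26.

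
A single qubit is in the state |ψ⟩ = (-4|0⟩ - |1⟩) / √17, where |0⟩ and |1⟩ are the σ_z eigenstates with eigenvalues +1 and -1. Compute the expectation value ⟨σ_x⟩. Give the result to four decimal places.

⟨σ_x⟩ = 2 Re(a* b)/(|a|²+|b|²) with a = -4, b = -1.
a* b = 4, so ⟨σ_x⟩ = 8/17.

0.4706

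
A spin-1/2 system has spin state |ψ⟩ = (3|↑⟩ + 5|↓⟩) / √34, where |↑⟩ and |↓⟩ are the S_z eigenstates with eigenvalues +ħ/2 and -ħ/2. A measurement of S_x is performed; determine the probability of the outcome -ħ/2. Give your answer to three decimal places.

|-x⟩ = (|↑⟩ - |↓⟩)/√2, so ⟨-x|ψ⟩ = (-2) / (√2·√34).
P = |-2|² / 68 = 4/68.

0.059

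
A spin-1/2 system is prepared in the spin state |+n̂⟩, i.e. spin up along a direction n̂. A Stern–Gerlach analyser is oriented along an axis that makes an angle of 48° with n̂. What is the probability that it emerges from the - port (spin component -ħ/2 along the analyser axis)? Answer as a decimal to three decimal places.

For spin-½, the probability of finding spin-up along an axis at angle θ to the initial spin direction is cos²(θ/2); spin-down is sin²(θ/2).
θ = 48°, so P = sin²(24°) ≈ 0.165.

0.165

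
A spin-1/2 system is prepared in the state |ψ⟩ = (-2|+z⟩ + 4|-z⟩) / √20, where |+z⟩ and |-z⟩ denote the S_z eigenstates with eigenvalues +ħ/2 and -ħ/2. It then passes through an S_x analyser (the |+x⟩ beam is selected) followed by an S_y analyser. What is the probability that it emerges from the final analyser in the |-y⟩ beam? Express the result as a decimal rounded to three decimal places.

0.050

First analyser (S_x): P(|+x⟩) = |⟨+x|ψ⟩|² = 4/40.
After stage 1 the state is |+x⟩; P(|-y⟩) = |⟨-y|+x⟩|² = 1/2.
Joint probability = 4/40 × 1/2 = 0.050.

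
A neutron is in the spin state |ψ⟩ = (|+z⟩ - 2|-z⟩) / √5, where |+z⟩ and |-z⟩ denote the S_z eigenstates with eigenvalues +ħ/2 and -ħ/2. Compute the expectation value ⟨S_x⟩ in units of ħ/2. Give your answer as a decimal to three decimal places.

-0.800

⟨σ_x⟩ = 2 Re(a* b)/(|a|²+|b|²) with a = 1, b = -2.
a* b = -2, so ⟨σ_x⟩ = -4/5.
⟨S_x⟩ = (ħ/2)·⟨σ_x⟩.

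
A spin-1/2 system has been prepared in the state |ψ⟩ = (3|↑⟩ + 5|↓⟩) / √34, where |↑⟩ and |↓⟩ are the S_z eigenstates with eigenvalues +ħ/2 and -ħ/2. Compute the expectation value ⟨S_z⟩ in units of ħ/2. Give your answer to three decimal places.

⟨σ_z⟩ = |a|² - |b|² divided by |a|²+|b|², with a, b the |↑⟩, |↓⟩ amplitudes.
= (9 - 25)/34 = -16/34.
⟨S_z⟩ = (ħ/2)·⟨σ_z⟩.

-0.471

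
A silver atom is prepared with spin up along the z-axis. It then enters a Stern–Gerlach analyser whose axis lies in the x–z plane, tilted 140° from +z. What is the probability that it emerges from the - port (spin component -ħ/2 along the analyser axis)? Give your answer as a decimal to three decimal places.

For spin-½, the probability of finding spin-up along an axis at angle θ to the initial spin direction is cos²(θ/2); spin-down is sin²(θ/2).
θ = 140°, so P = sin²(70°) ≈ 0.883.

0.883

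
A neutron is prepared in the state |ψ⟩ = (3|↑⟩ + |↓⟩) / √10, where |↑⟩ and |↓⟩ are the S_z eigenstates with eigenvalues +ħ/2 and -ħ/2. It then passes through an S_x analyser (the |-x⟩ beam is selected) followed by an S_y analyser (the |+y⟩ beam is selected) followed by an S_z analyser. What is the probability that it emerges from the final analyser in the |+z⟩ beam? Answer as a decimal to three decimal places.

0.050

First analyser (S_x): P(|-x⟩) = |⟨-x|ψ⟩|² = 4/20.
After stage 1 the state is |-x⟩; P(|+y⟩) = |⟨+y|-x⟩|² = 1/2.
After stage 2 the state is |+y⟩; P(|+z⟩) = |⟨+z|+y⟩|² = 1/2.
Joint probability = 4/20 × 1/2 × 1/2 = 0.050.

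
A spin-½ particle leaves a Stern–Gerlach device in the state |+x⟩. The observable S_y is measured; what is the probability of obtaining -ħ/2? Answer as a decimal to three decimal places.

In the S_z basis, |+x⟩ = (|+z⟩ + |-z⟩)/√2 and |-y⟩ = (|+z⟩ - i|-z⟩)/√2.
|⟨-y|+x⟩|² = 1/2.

0.500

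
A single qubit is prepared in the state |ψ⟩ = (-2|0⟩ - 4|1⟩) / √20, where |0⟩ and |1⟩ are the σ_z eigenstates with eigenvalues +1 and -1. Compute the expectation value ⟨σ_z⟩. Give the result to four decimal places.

-0.6000

⟨σ_z⟩ = |a|² - |b|² divided by |a|²+|b|², with a, b the |0⟩, |1⟩ amplitudes.
= (4 - 16)/20 = -12/20.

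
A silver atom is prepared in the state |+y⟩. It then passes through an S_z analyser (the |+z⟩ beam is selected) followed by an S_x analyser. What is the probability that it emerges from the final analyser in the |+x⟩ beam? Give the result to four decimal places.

First analyser (S_z): from |+y⟩, P(|+z⟩) = 1/2.
After stage 1 the state is |+z⟩; P(|+x⟩) = |⟨+x|+z⟩|² = 1/2.
Joint probability = 1/2 × 1/2 = 0.2500.

0.2500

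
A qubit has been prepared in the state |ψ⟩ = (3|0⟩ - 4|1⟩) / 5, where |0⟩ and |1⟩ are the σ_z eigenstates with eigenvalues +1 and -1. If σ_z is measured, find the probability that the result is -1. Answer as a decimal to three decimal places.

0.640

The -1 outcome corresponds to |1⟩. Its amplitude in |ψ⟩ is -4/5.
P = |-4|² / 25 = 16/25.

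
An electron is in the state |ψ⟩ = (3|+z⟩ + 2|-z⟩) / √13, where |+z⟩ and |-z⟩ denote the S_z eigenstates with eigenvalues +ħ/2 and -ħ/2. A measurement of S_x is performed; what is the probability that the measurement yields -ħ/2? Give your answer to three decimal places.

|-x⟩ = (|+z⟩ - |-z⟩)/√2, so ⟨-x|ψ⟩ = (1) / (√2·√13).
P = |1|² / 26 = 1/26.

0.038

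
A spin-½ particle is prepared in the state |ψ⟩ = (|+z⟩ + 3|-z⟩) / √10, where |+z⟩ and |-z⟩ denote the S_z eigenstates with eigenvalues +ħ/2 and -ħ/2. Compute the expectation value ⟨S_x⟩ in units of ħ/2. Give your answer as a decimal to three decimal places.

⟨σ_x⟩ = 2 Re(a* b)/(|a|²+|b|²) with a = 1, b = 3.
a* b = 3, so ⟨σ_x⟩ = 6/10.
⟨S_x⟩ = (ħ/2)·⟨σ_x⟩.

0.600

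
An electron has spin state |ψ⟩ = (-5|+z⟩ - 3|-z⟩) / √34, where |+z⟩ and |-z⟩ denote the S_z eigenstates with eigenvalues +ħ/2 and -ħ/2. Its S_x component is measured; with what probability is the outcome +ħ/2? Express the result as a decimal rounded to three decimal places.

0.941

|+x⟩ = (|+z⟩ + |-z⟩)/√2, so ⟨+x|ψ⟩ = (-8) / (√2·√34).
P = |-8|² / 68 = 64/68.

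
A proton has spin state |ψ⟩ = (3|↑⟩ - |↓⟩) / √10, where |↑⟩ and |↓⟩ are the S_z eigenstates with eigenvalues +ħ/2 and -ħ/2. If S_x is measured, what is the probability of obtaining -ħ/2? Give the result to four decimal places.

0.8000

|-x⟩ = (|↑⟩ - |↓⟩)/√2, so ⟨-x|ψ⟩ = (4) / (√2·√10).
P = |4|² / 20 = 16/20.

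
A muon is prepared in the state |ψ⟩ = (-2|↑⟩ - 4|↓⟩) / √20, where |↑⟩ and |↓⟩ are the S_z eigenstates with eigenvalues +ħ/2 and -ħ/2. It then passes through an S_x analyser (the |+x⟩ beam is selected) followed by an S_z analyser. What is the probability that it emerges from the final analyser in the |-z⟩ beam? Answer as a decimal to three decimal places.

0.450

First analyser (S_x): P(|+x⟩) = |⟨+x|ψ⟩|² = 36/40.
After stage 1 the state is |+x⟩; P(|-z⟩) = |⟨-z|+x⟩|² = 1/2.
Joint probability = 36/40 × 1/2 = 0.450.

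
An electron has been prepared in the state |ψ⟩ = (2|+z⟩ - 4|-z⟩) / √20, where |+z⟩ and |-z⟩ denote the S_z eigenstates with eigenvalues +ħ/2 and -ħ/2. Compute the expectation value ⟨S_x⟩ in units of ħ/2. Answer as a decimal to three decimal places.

⟨σ_x⟩ = 2 Re(a* b)/(|a|²+|b|²) with a = 2, b = -4.
a* b = -8, so ⟨σ_x⟩ = -16/20.
⟨S_x⟩ = (ħ/2)·⟨σ_x⟩.

-0.800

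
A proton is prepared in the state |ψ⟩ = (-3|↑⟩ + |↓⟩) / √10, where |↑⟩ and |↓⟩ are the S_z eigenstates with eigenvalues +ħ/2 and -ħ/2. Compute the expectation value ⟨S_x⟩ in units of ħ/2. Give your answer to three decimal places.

-0.600

⟨σ_x⟩ = 2 Re(a* b)/(|a|²+|b|²) with a = -3, b = 1.
a* b = -3, so ⟨σ_x⟩ = -6/10.
⟨S_x⟩ = (ħ/2)·⟨σ_x⟩.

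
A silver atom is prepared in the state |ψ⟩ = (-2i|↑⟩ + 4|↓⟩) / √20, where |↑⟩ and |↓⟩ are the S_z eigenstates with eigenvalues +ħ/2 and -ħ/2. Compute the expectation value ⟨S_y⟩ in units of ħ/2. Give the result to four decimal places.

0.8000

⟨σ_y⟩ = 2 Im(a* b)/(|a|²+|b|²) with a = -2i, b = 4.
a* b = 8i, so ⟨σ_y⟩ = 16/20.
⟨S_y⟩ = (ħ/2)·⟨σ_y⟩.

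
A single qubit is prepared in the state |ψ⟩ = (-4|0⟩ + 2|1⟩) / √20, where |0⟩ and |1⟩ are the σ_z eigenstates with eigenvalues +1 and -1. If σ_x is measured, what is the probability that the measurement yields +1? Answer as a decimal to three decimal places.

|+x⟩ = (|0⟩ + |1⟩)/√2, so ⟨+x|ψ⟩ = (-2) / (√2·√20).
P = |-2|² / 40 = 4/40.

0.100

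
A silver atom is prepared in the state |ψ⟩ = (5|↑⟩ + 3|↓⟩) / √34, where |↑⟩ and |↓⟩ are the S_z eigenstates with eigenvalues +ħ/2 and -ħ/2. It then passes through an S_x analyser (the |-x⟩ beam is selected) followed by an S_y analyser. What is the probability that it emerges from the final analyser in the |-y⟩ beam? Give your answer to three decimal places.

0.029

First analyser (S_x): P(|-x⟩) = |⟨-x|ψ⟩|² = 4/68.
After stage 1 the state is |-x⟩; P(|-y⟩) = |⟨-y|-x⟩|² = 1/2.
Joint probability = 4/68 × 1/2 = 0.029.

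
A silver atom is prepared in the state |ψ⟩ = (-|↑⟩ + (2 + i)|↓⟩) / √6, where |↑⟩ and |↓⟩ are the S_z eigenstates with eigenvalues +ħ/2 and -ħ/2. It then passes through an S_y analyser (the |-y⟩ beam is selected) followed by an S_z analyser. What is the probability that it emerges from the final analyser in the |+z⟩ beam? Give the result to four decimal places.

First analyser (S_y): P(|-y⟩) = |⟨-y|ψ⟩|² = 8/12.
After stage 1 the state is |-y⟩; P(|+z⟩) = |⟨+z|-y⟩|² = 1/2.
Joint probability = 8/12 × 1/2 = 0.3333.

0.3333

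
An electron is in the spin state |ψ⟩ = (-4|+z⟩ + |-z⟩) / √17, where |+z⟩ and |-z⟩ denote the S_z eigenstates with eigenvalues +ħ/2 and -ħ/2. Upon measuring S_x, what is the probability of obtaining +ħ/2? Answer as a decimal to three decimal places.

0.265

|+x⟩ = (|+z⟩ + |-z⟩)/√2, so ⟨+x|ψ⟩ = (-3) / (√2·√17).
P = |-3|² / 34 = 9/34.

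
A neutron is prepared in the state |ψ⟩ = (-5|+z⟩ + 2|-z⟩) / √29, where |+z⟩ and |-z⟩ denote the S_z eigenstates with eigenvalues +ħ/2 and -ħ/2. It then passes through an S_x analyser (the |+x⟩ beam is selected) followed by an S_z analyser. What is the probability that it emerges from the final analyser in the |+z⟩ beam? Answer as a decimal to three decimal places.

0.078

First analyser (S_x): P(|+x⟩) = |⟨+x|ψ⟩|² = 9/58.
After stage 1 the state is |+x⟩; P(|+z⟩) = |⟨+z|+x⟩|² = 1/2.
Joint probability = 9/58 × 1/2 = 0.078.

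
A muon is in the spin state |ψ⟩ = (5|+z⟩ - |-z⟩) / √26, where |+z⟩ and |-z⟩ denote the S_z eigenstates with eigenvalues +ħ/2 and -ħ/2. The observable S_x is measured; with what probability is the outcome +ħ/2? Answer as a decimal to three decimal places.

0.308

|+x⟩ = (|+z⟩ + |-z⟩)/√2, so ⟨+x|ψ⟩ = (4) / (√2·√26).
P = |4|² / 52 = 16/52.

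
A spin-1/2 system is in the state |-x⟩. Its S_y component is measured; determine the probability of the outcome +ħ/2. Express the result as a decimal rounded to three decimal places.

In the S_z basis, |-x⟩ = (|↑⟩ - |↓⟩)/√2 and |+y⟩ = (|↑⟩ + i|↓⟩)/√2.
|⟨+y|-x⟩|² = 1/2.

0.500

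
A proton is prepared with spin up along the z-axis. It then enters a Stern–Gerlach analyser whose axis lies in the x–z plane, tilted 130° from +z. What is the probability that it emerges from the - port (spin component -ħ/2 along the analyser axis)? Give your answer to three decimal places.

0.821

For spin-½, the probability of finding spin-up along an axis at angle θ to the initial spin direction is cos²(θ/2); spin-down is sin²(θ/2).
θ = 130°, so P = sin²(65°) ≈ 0.821.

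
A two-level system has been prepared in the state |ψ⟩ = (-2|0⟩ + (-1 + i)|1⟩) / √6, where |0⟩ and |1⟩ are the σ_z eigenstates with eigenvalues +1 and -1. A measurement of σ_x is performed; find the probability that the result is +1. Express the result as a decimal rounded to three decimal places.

|+x⟩ = (|0⟩ + |1⟩)/√2, so ⟨+x|ψ⟩ = (-3 + i) / (√2·√6).
P = |-3 + i|² / 12 = 10/12.

0.833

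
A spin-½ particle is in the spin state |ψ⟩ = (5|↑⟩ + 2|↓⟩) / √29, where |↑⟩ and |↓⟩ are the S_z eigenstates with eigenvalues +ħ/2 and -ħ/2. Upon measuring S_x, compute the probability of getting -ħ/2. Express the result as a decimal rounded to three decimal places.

0.155

|-x⟩ = (|↑⟩ - |↓⟩)/√2, so ⟨-x|ψ⟩ = (3) / (√2·√29).
P = |3|² / 58 = 9/58.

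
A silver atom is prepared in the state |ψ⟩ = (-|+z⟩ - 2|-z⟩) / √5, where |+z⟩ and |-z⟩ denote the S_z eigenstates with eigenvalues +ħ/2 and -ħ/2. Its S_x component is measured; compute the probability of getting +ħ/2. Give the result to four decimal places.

|+x⟩ = (|+z⟩ + |-z⟩)/√2, so ⟨+x|ψ⟩ = (-3) / (√2·√5).
P = |-3|² / 10 = 9/10.

0.9000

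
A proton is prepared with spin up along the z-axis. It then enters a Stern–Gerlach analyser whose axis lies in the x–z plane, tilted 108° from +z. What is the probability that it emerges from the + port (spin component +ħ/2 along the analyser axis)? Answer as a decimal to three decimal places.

0.345

For spin-½, the probability of finding spin-up along an axis at angle θ to the initial spin direction is cos²(θ/2); spin-down is sin²(θ/2).
θ = 108°, so P = cos²(54°) ≈ 0.345.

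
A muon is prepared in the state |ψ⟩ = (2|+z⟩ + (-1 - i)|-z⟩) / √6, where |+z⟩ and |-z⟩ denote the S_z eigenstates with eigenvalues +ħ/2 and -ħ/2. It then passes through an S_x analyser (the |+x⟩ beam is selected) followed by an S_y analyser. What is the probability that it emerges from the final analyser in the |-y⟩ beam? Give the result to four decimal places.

0.0833

First analyser (S_x): P(|+x⟩) = |⟨+x|ψ⟩|² = 2/12.
After stage 1 the state is |+x⟩; P(|-y⟩) = |⟨-y|+x⟩|² = 1/2.
Joint probability = 2/12 × 1/2 = 0.0833.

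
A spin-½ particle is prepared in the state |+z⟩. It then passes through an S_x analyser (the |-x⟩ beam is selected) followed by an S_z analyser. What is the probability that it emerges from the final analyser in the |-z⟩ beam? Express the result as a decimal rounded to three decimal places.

First analyser (S_x): from |+z⟩, P(|-x⟩) = 1/2.
After stage 1 the state is |-x⟩; P(|-z⟩) = |⟨-z|-x⟩|² = 1/2.
Joint probability = 1/2 × 1/2 = 0.250.

0.250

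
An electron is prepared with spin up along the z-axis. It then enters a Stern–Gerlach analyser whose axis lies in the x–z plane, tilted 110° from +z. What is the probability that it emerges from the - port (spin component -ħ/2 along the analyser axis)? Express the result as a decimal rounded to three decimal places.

For spin-½, the probability of finding spin-up along an axis at angle θ to the initial spin direction is cos²(θ/2); spin-down is sin²(θ/2).
θ = 110°, so P = sin²(55°) ≈ 0.671.

0.671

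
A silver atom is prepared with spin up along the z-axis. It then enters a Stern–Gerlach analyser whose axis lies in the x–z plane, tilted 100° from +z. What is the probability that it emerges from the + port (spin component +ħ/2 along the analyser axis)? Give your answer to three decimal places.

For spin-½, the probability of finding spin-up along an axis at angle θ to the initial spin direction is cos²(θ/2); spin-down is sin²(θ/2).
θ = 100°, so P = cos²(50°) ≈ 0.413.

0.413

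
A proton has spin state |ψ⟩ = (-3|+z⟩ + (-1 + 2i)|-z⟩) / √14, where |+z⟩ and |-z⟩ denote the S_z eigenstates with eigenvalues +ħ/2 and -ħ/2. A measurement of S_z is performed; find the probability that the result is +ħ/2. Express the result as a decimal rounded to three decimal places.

0.643

The +ħ/2 outcome corresponds to |+z⟩. Its amplitude in |ψ⟩ is -3/√14.
P = |-3|² / 14 = 9/14.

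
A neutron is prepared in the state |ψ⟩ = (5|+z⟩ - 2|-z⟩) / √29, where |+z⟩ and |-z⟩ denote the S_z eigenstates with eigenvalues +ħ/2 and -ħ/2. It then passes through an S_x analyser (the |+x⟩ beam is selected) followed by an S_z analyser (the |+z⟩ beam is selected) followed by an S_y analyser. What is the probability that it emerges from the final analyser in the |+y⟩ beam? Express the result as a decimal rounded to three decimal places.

First analyser (S_x): P(|+x⟩) = |⟨+x|ψ⟩|² = 9/58.
After stage 1 the state is |+x⟩; P(|+z⟩) = |⟨+z|+x⟩|² = 1/2.
After stage 2 the state is |+z⟩; P(|+y⟩) = |⟨+y|+z⟩|² = 1/2.
Joint probability = 9/58 × 1/2 × 1/2 = 0.039.

0.039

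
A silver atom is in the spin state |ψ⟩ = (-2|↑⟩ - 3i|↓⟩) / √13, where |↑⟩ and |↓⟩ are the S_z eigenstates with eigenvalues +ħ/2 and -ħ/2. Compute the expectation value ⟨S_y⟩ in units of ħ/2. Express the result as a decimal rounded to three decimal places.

0.923

⟨σ_y⟩ = 2 Im(a* b)/(|a|²+|b|²) with a = -2, b = -3i.
a* b = 6i, so ⟨σ_y⟩ = 12/13.
⟨S_y⟩ = (ħ/2)·⟨σ_y⟩.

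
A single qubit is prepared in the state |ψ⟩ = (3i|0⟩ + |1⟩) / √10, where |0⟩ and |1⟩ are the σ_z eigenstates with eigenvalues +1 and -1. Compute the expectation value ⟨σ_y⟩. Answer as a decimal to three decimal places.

⟨σ_y⟩ = 2 Im(a* b)/(|a|²+|b|²) with a = 3i, b = 1.
a* b = -3i, so ⟨σ_y⟩ = -6/10.

-0.600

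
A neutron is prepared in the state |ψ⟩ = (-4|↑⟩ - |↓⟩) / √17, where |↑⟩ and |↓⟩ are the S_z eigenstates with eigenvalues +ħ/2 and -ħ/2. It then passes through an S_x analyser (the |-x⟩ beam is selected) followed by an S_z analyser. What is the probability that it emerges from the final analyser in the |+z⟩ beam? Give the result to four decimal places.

First analyser (S_x): P(|-x⟩) = |⟨-x|ψ⟩|² = 9/34.
After stage 1 the state is |-x⟩; P(|+z⟩) = |⟨+z|-x⟩|² = 1/2.
Joint probability = 9/34 × 1/2 = 0.1324.

0.1324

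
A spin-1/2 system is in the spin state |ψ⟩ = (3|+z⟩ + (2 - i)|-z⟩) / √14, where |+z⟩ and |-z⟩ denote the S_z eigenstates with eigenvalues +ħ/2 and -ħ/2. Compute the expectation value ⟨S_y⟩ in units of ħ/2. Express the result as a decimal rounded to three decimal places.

-0.429

⟨σ_y⟩ = 2 Im(a* b)/(|a|²+|b|²) with a = 3, b = (2 - i).
a* b = (6 - 3i), so ⟨σ_y⟩ = -6/14.
⟨S_y⟩ = (ħ/2)·⟨σ_y⟩.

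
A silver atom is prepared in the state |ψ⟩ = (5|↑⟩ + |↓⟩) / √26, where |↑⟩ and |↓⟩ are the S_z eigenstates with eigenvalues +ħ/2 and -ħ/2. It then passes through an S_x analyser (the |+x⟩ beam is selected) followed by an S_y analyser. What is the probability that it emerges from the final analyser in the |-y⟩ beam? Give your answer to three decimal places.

0.346

First analyser (S_x): P(|+x⟩) = |⟨+x|ψ⟩|² = 36/52.
After stage 1 the state is |+x⟩; P(|-y⟩) = |⟨-y|+x⟩|² = 1/2.
Joint probability = 36/52 × 1/2 = 0.346.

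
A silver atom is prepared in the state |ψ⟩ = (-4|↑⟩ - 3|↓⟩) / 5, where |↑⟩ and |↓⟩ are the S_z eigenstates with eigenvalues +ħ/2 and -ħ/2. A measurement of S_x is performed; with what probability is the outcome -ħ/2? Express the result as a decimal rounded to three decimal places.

0.020

|-x⟩ = (|↑⟩ - |↓⟩)/√2, so ⟨-x|ψ⟩ = (-1) / (√2·5).
P = |-1|² / 50 = 1/50.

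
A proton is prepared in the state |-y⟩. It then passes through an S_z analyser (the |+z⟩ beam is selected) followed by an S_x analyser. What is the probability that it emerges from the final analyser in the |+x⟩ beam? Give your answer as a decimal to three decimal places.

First analyser (S_z): from |-y⟩, P(|+z⟩) = 1/2.
After stage 1 the state is |+z⟩; P(|+x⟩) = |⟨+x|+z⟩|² = 1/2.
Joint probability = 1/2 × 1/2 = 0.250.

0.250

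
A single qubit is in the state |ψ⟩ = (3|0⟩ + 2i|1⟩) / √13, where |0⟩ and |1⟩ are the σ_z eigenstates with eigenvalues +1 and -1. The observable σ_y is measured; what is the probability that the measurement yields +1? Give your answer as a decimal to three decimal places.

0.962

|+y⟩ = (|0⟩ + i|1⟩)/√2, so ⟨+y|ψ⟩ = (5) / (√2·√13).
P = |5|² / 26 = 25/26.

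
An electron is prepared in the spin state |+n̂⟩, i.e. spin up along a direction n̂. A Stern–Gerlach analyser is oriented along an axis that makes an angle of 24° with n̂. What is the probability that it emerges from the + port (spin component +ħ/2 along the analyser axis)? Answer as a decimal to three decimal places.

0.957

For spin-½, the probability of finding spin-up along an axis at angle θ to the initial spin direction is cos²(θ/2); spin-down is sin²(θ/2).
θ = 24°, so P = cos²(12°) ≈ 0.957.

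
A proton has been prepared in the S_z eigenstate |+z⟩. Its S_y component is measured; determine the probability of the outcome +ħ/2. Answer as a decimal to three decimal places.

0.500

In the S_z basis, |+z⟩ = |+z⟩ and |+y⟩ = (|+z⟩ + i|-z⟩)/√2.
|⟨+y|+z⟩|² = 1/2.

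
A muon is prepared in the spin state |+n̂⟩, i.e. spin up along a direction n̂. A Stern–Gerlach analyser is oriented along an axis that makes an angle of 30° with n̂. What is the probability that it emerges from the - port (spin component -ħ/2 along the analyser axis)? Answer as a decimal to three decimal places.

0.067

For spin-½, the probability of finding spin-up along an axis at angle θ to the initial spin direction is cos²(θ/2); spin-down is sin²(θ/2).
θ = 30°, so P = sin²(15°) ≈ 0.067.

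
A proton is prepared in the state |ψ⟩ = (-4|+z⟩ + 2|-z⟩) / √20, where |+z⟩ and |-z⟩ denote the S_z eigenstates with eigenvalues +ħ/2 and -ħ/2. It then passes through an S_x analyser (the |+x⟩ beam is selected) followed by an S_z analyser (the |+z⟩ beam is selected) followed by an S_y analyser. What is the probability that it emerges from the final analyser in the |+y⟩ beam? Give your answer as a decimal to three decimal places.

First analyser (S_x): P(|+x⟩) = |⟨+x|ψ⟩|² = 4/40.
After stage 1 the state is |+x⟩; P(|+z⟩) = |⟨+z|+x⟩|² = 1/2.
After stage 2 the state is |+z⟩; P(|+y⟩) = |⟨+y|+z⟩|² = 1/2.
Joint probability = 4/40 × 1/2 × 1/2 = 0.025.

0.025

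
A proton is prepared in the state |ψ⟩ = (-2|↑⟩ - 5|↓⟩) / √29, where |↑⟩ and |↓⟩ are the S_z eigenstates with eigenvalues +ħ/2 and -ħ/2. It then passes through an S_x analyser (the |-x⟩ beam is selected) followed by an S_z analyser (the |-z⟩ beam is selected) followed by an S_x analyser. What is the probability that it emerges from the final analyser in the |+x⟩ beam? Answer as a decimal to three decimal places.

First analyser (S_x): P(|-x⟩) = |⟨-x|ψ⟩|² = 9/58.
After stage 1 the state is |-x⟩; P(|-z⟩) = |⟨-z|-x⟩|² = 1/2.
After stage 2 the state is |-z⟩; P(|+x⟩) = |⟨+x|-z⟩|² = 1/2.
Joint probability = 9/58 × 1/2 × 1/2 = 0.039.

0.039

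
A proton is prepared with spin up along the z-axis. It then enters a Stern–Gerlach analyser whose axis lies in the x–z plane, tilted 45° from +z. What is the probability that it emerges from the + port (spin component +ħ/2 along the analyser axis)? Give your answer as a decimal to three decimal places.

For spin-½, the probability of finding spin-up along an axis at angle θ to the initial spin direction is cos²(θ/2); spin-down is sin²(θ/2).
θ = 45°, so P = cos²(22.5°) ≈ 0.854.

0.854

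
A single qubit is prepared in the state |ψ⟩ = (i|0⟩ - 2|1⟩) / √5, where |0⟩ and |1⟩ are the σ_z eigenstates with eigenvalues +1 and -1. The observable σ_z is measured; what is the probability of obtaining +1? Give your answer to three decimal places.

0.200

The +1 outcome corresponds to |0⟩. Its amplitude in |ψ⟩ is i/√5.
P = |i|² / 5 = 1/5.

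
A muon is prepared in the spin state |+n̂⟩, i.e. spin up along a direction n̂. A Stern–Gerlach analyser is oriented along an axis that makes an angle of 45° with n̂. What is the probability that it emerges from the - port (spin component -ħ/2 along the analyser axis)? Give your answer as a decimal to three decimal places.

For spin-½, the probability of finding spin-up along an axis at angle θ to the initial spin direction is cos²(θ/2); spin-down is sin²(θ/2).
θ = 45°, so P = sin²(22.5°) ≈ 0.146.

0.146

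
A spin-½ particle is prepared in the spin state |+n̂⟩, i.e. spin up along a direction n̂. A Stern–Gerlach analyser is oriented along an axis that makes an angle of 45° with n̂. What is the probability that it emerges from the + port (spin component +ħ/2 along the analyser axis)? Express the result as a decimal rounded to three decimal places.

For spin-½, the probability of finding spin-up along an axis at angle θ to the initial spin direction is cos²(θ/2); spin-down is sin²(θ/2).
θ = 45°, so P = cos²(22.5°) ≈ 0.854.

0.854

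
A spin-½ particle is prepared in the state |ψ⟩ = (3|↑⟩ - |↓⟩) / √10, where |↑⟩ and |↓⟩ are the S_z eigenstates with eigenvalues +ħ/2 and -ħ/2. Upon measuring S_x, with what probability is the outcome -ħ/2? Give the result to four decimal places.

|-x⟩ = (|↑⟩ - |↓⟩)/√2, so ⟨-x|ψ⟩ = (4) / (√2·√10).
P = |4|² / 20 = 16/20.

0.8000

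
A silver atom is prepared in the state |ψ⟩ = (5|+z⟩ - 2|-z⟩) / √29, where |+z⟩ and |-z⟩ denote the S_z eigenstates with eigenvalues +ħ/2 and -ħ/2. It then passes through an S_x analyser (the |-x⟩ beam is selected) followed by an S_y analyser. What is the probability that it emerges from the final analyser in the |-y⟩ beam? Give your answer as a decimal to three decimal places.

First analyser (S_x): P(|-x⟩) = |⟨-x|ψ⟩|² = 49/58.
After stage 1 the state is |-x⟩; P(|-y⟩) = |⟨-y|-x⟩|² = 1/2.
Joint probability = 49/58 × 1/2 = 0.422.

0.422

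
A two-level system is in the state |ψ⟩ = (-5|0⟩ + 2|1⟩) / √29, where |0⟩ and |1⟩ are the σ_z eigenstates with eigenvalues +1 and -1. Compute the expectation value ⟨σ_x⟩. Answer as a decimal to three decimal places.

-0.690

⟨σ_x⟩ = 2 Re(a* b)/(|a|²+|b|²) with a = -5, b = 2.
a* b = -10, so ⟨σ_x⟩ = -20/29.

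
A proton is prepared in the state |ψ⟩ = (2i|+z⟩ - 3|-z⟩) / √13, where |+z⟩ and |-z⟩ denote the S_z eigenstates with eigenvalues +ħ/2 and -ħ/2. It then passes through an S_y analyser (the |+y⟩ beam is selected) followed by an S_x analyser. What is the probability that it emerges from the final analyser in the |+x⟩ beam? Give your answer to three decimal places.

First analyser (S_y): P(|+y⟩) = |⟨+y|ψ⟩|² = 25/26.
After stage 1 the state is |+y⟩; P(|+x⟩) = |⟨+x|+y⟩|² = 1/2.
Joint probability = 25/26 × 1/2 = 0.481.

0.481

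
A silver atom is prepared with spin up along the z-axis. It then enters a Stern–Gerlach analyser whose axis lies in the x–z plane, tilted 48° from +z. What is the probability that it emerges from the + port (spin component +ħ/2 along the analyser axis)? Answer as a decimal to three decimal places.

For spin-½, the probability of finding spin-up along an axis at angle θ to the initial spin direction is cos²(θ/2); spin-down is sin²(θ/2).
θ = 48°, so P = cos²(24°) ≈ 0.835.

0.835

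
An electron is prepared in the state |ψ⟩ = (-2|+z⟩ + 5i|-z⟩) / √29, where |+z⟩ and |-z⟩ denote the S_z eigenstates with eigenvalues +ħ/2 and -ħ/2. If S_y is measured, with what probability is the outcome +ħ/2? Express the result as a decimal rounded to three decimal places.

0.155

|+y⟩ = (|+z⟩ + i|-z⟩)/√2, so ⟨+y|ψ⟩ = (3) / (√2·√29).
P = |3|² / 58 = 9/58.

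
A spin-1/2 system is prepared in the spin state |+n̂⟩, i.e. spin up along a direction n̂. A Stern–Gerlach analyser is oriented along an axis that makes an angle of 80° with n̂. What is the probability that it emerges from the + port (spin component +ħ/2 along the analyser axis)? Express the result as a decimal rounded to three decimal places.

For spin-½, the probability of finding spin-up along an axis at angle θ to the initial spin direction is cos²(θ/2); spin-down is sin²(θ/2).
θ = 80°, so P = cos²(40°) ≈ 0.587.

0.587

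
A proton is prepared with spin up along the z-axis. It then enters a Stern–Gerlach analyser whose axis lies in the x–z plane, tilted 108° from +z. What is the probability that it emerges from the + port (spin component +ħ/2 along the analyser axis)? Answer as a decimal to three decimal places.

For spin-½, the probability of finding spin-up along an axis at angle θ to the initial spin direction is cos²(θ/2); spin-down is sin²(θ/2).
θ = 108°, so P = cos²(54°) ≈ 0.345.

0.345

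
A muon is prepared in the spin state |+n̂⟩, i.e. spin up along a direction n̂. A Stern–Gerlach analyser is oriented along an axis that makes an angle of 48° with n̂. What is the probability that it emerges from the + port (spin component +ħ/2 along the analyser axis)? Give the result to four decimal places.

For spin-½, the probability of finding spin-up along an axis at angle θ to the initial spin direction is cos²(θ/2); spin-down is sin²(θ/2).
θ = 48°, so P = cos²(24°) ≈ 0.8346.

0.8346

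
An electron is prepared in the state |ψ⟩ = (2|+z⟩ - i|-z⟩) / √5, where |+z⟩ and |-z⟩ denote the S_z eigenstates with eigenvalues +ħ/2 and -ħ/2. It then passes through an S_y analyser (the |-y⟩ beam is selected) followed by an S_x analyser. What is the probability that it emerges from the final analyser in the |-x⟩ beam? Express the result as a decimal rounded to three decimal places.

First analyser (S_y): P(|-y⟩) = |⟨-y|ψ⟩|² = 9/10.
After stage 1 the state is |-y⟩; P(|-x⟩) = |⟨-x|-y⟩|² = 1/2.
Joint probability = 9/10 × 1/2 = 0.450.

0.450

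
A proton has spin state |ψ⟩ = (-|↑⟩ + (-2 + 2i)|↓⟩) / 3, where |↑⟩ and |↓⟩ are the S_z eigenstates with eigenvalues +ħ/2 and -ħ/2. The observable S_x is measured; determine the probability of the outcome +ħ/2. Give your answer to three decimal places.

|+x⟩ = (|↑⟩ + |↓⟩)/√2, so ⟨+x|ψ⟩ = (-3 + 2i) / (√2·3).
P = |-3 + 2i|² / 18 = 13/18.

0.722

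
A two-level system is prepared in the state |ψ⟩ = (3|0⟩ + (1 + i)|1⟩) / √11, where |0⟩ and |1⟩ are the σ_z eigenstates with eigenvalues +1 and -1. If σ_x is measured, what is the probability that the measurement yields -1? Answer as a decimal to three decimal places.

0.227

|-x⟩ = (|0⟩ - |1⟩)/√2, so ⟨-x|ψ⟩ = (2 - i) / (√2·√11).
P = |2 - i|² / 22 = 5/22.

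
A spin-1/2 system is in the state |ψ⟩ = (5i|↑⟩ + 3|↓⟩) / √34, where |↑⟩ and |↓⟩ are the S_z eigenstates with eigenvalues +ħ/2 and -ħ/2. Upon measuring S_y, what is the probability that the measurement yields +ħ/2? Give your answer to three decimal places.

|+y⟩ = (|↑⟩ + i|↓⟩)/√2, so ⟨+y|ψ⟩ = (2i) / (√2·√34).
P = |2i|² / 68 = 4/68.

0.059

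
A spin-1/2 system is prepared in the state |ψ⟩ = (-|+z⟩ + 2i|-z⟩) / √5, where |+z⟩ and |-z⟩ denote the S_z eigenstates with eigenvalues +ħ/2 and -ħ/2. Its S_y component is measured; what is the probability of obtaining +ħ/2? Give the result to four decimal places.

0.1000

|+y⟩ = (|+z⟩ + i|-z⟩)/√2, so ⟨+y|ψ⟩ = (1) / (√2·√5).
P = |1|² / 10 = 1/10.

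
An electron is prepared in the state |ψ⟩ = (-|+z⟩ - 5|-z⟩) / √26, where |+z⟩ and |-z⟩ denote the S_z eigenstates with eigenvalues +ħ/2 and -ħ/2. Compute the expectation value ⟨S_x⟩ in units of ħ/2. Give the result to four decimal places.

0.3846

⟨σ_x⟩ = 2 Re(a* b)/(|a|²+|b|²) with a = -1, b = -5.
a* b = 5, so ⟨σ_x⟩ = 10/26.
⟨S_x⟩ = (ħ/2)·⟨σ_x⟩.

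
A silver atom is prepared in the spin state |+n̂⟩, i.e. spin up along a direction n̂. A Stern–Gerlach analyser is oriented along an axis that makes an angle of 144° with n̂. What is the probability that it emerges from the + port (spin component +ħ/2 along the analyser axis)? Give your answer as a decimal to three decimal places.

For spin-½, the probability of finding spin-up along an axis at angle θ to the initial spin direction is cos²(θ/2); spin-down is sin²(θ/2).
θ = 144°, so P = cos²(72°) ≈ 0.095.

0.095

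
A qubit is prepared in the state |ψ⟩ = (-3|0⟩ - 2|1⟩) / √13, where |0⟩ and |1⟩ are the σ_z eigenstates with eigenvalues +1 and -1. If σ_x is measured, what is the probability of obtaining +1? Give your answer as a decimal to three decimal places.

0.962

|+x⟩ = (|0⟩ + |1⟩)/√2, so ⟨+x|ψ⟩ = (-5) / (√2·√13).
P = |-5|² / 26 = 25/26.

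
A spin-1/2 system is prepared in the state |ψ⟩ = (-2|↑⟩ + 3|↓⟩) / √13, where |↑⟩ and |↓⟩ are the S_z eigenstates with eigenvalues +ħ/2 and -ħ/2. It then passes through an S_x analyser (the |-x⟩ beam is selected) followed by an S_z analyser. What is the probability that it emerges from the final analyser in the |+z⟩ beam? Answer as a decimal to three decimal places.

0.481

First analyser (S_x): P(|-x⟩) = |⟨-x|ψ⟩|² = 25/26.
After stage 1 the state is |-x⟩; P(|+z⟩) = |⟨+z|-x⟩|² = 1/2.
Joint probability = 25/26 × 1/2 = 0.481.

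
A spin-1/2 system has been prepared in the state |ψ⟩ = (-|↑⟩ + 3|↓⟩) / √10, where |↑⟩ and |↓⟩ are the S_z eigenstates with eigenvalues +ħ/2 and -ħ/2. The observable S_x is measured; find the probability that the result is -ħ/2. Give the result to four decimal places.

0.8000

|-x⟩ = (|↑⟩ - |↓⟩)/√2, so ⟨-x|ψ⟩ = (-4) / (√2·√10).
P = |-4|² / 20 = 16/20.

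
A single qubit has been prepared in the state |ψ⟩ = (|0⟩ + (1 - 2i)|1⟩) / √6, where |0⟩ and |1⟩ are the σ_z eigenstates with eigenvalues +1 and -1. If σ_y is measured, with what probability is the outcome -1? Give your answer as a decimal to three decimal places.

0.833

|-y⟩ = (|0⟩ - i|1⟩)/√2, so ⟨-y|ψ⟩ = (3 + i) / (√2·√6).
P = |3 + i|² / 12 = 10/12.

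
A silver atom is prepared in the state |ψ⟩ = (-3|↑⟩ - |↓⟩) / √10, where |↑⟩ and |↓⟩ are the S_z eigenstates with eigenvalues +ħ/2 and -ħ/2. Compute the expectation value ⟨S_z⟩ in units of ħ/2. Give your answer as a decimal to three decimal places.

0.800

⟨σ_z⟩ = |a|² - |b|² divided by |a|²+|b|², with a, b the |↑⟩, |↓⟩ amplitudes.
= (9 - 1)/10 = 8/10.
⟨S_z⟩ = (ħ/2)·⟨σ_z⟩.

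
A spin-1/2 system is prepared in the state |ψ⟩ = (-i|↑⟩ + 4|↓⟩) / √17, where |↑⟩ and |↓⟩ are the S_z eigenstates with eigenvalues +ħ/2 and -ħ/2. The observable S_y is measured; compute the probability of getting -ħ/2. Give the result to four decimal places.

0.2647

|-y⟩ = (|↑⟩ - i|↓⟩)/√2, so ⟨-y|ψ⟩ = (3i) / (√2·√17).
P = |3i|² / 34 = 9/34.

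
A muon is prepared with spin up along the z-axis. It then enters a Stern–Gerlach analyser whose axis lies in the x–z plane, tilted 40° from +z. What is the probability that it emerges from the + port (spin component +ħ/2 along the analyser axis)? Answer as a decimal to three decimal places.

For spin-½, the probability of finding spin-up along an axis at angle θ to the initial spin direction is cos²(θ/2); spin-down is sin²(θ/2).
θ = 40°, so P = cos²(20°) ≈ 0.883.

0.883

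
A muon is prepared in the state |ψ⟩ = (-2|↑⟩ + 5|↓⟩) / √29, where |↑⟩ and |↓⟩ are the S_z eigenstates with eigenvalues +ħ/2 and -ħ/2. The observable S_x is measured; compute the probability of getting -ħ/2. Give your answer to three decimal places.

0.845

|-x⟩ = (|↑⟩ - |↓⟩)/√2, so ⟨-x|ψ⟩ = (-7) / (√2·√29).
P = |-7|² / 58 = 49/58.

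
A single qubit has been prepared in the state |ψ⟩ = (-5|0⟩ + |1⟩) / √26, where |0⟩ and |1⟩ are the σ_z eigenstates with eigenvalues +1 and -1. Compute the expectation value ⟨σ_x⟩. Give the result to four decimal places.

⟨σ_x⟩ = 2 Re(a* b)/(|a|²+|b|²) with a = -5, b = 1.
a* b = -5, so ⟨σ_x⟩ = -10/26.

-0.3846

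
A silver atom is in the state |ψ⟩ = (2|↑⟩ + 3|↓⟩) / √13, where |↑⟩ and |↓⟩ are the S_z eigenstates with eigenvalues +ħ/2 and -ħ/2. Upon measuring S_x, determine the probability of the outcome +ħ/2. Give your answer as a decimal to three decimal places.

0.962

|+x⟩ = (|↑⟩ + |↓⟩)/√2, so ⟨+x|ψ⟩ = (5) / (√2·√13).
P = |5|² / 26 = 25/26.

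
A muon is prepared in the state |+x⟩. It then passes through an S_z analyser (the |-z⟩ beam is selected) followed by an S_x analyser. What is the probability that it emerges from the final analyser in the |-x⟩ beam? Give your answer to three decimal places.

0.250

First analyser (S_z): from |+x⟩, P(|-z⟩) = 1/2.
After stage 1 the state is |-z⟩; P(|-x⟩) = |⟨-x|-z⟩|² = 1/2.
Joint probability = 1/2 × 1/2 = 0.250.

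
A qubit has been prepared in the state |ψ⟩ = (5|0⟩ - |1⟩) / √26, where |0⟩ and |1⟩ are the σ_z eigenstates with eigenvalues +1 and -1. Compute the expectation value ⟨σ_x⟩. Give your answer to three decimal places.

⟨σ_x⟩ = 2 Re(a* b)/(|a|²+|b|²) with a = 5, b = -1.
a* b = -5, so ⟨σ_x⟩ = -10/26.

-0.385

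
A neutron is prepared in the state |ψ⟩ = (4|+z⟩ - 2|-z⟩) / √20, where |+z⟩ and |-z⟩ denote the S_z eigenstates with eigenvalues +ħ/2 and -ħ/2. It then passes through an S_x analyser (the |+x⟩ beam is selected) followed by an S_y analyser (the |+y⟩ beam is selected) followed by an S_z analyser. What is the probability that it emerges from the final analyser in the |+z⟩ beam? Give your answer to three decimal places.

0.025

First analyser (S_x): P(|+x⟩) = |⟨+x|ψ⟩|² = 4/40.
After stage 1 the state is |+x⟩; P(|+y⟩) = |⟨+y|+x⟩|² = 1/2.
After stage 2 the state is |+y⟩; P(|+z⟩) = |⟨+z|+y⟩|² = 1/2.
Joint probability = 4/40 × 1/2 × 1/2 = 0.025.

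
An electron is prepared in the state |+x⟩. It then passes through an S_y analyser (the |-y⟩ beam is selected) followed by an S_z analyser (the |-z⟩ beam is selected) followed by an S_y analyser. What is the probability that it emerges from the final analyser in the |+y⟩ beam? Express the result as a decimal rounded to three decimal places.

First analyser (S_y): from |+x⟩, P(|-y⟩) = 1/2.
After stage 1 the state is |-y⟩; P(|-z⟩) = |⟨-z|-y⟩|² = 1/2.
After stage 2 the state is |-z⟩; P(|+y⟩) = |⟨+y|-z⟩|² = 1/2.
Joint probability = 1/2 × 1/2 × 1/2 = 0.125.

0.125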